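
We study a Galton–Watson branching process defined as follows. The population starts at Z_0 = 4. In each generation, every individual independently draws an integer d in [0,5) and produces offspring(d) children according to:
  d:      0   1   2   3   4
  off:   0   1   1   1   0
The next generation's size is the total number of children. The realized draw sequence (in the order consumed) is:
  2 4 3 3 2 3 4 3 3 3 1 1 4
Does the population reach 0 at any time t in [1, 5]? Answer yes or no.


no

gen 0: Z_0=4, draws=[2, 4, 3, 3], offspring=[1, 0, 1, 1], Z_1=3
gen 1: Z_1=3, draws=[2, 3, 4], offspring=[1, 1, 0], Z_2=2
gen 2: Z_2=2, draws=[3, 3], offspring=[1, 1], Z_3=2
gen 3: Z_3=2, draws=[3, 1], offspring=[1, 1], Z_4=2
gen 4: Z_4=2, draws=[1, 4], offspring=[1, 0], Z_5=1


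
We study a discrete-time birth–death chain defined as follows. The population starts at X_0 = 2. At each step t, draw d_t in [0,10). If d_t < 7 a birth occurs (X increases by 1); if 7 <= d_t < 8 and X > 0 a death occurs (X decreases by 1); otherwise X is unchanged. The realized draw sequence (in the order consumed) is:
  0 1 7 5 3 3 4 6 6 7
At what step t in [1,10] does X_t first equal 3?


1

t=0: X=2, d=0 → birth, X_1=3
t=1: X=3, d=1 → birth, X_2=4
t=2: X=4, d=7 → death, X_3=3
t=3: X=3, d=5 → birth, X_4=4
t=4: X=4, d=3 → birth, X_5=5
t=5: X=5, d=3 → birth, X_6=6
t=6: X=6, d=4 → birth, X_7=7
t=7: X=7, d=6 → birth, X_8=8
t=8: X=8, d=6 → birth, X_9=9
t=9: X=9, d=7 → death, X_10=8


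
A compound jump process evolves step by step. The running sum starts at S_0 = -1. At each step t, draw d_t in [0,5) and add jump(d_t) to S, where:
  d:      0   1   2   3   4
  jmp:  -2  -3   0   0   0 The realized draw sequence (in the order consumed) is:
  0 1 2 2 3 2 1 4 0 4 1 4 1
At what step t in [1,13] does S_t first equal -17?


t=0: S=-1, d=0, jump=-2, S_1=-3
t=1: S=-3, d=1, jump=-3, S_2=-6
t=2: S=-6, d=2, jump=0, S_3=-6
t=3: S=-6, d=2, jump=0, S_4=-6
t=4: S=-6, d=3, jump=0, S_5=-6
t=5: S=-6, d=2, jump=0, S_6=-6
t=6: S=-6, d=1, jump=-3, S_7=-9
t=7: S=-9, d=4, jump=0, S_8=-9
t=8: S=-9, d=0, jump=-2, S_9=-11
t=9: S=-11, d=4, jump=0, S_10=-11
t=10: S=-11, d=1, jump=-3, S_11=-14
t=11: S=-14, d=4, jump=0, S_12=-14
t=12: S=-14, d=1, jump=-3, S_13=-17

13


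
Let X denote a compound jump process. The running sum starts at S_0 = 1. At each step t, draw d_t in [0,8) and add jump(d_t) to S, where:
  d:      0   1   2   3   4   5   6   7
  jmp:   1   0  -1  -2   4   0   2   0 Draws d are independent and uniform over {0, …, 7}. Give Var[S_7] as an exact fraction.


21

Outcome values over d=0..7: [1, 0, -1, -2, 4, 0, 2, 0]
Σy = 4, Σy² = 26, M = 8
μ = 4/8 = 1/2,  σ² = 26/8 − (1/2)² = 3
Independent increments: Var[S_7] = 7·σ² = 7·(3) = 21


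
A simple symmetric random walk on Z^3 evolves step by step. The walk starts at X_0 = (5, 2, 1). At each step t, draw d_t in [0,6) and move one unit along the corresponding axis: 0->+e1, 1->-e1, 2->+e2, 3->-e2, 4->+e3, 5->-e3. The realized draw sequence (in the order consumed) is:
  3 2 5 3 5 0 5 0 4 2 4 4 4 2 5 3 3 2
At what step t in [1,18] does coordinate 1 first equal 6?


t=0: X=(5, 2, 1), d=3 → -e2, X_1=(5, 1, 1)
t=1: X=(5, 1, 1), d=2 → +e2, X_2=(5, 2, 1)
t=2: X=(5, 2, 1), d=5 → -e3, X_3=(5, 2, 0)
t=3: X=(5, 2, 0), d=3 → -e2, X_4=(5, 1, 0)
t=4: X=(5, 1, 0), d=5 → -e3, X_5=(5, 1, -1)
t=5: X=(5, 1, -1), d=0 → +e1, X_6=(6, 1, -1)
t=6: X=(6, 1, -1), d=5 → -e3, X_7=(6, 1, -2)
t=7: X=(6, 1, -2), d=0 → +e1, X_8=(7, 1, -2)
t=8: X=(7, 1, -2), d=4 → +e3, X_9=(7, 1, -1)
t=9: X=(7, 1, -1), d=2 → +e2, X_10=(7, 2, -1)
t=10: X=(7, 2, -1), d=4 → +e3, X_11=(7, 2, 0)
t=11: X=(7, 2, 0), d=4 → +e3, X_12=(7, 2, 1)
t=12: X=(7, 2, 1), d=4 → +e3, X_13=(7, 2, 2)
t=13: X=(7, 2, 2), d=2 → +e2, X_14=(7, 3, 2)
t=14: X=(7, 3, 2), d=5 → -e3, X_15=(7, 3, 1)
t=15: X=(7, 3, 1), d=3 → -e2, X_16=(7, 2, 1)
t=16: X=(7, 2, 1), d=3 → -e2, X_17=(7, 1, 1)
t=17: X=(7, 1, 1), d=2 → +e2, X_18=(7, 2, 1)

6


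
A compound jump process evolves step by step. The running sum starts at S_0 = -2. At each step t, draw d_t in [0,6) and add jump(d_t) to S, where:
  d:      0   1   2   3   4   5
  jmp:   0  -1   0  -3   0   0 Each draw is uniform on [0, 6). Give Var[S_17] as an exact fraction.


Outcome values over d=0..5: [0, -1, 0, -3, 0, 0]
Σy = -4, Σy² = 10, M = 6
μ = -4/6 = -2/3,  σ² = 10/6 − (-2/3)² = 11/9
Independent increments: Var[S_17] = 17·σ² = 17·(11/9) = 187/9

187/9


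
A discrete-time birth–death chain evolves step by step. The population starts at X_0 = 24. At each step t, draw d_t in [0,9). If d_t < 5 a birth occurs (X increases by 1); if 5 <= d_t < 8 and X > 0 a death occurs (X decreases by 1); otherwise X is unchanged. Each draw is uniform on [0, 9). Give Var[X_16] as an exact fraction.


X can drop by at most 1 per step and X_0 = 24 > T = 16, so X_t >= 24 − t >= 8 > 0 for every t <= 16: the floor at 0 (the 'and X > 0' condition) never binds. Hence X_16 = X_0 + Σ_{t<16} Y_t with i.i.d. increments Y_t = y(d_t) ∈ {+1, −1, 0}.
Outcome values over d=0..8: [1, 1, 1, 1, 1, -1, -1, -1, 0]
Σy = 2, Σy² = 8, M = 9
μ = 2/9 = 2/9,  σ² = 8/9 − (2/9)² = 68/81
Independent increments: Var[X_16] = 16·σ² = 16·(68/81) = 1088/81

1088/81


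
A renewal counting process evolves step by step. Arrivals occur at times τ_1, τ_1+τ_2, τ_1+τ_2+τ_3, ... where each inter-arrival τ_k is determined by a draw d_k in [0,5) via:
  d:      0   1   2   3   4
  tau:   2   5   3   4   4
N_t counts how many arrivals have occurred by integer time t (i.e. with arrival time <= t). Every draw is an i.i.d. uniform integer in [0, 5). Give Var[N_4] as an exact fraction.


134/625

Inter-arrival values over d=0..4: [2, 5, 3, 4, 4]
Each d has probability 1/5, so the pmf of τ is: f(2) = 1/5, f(3) = 1/5, f(4) = 2/5, f(5) = 1/5
Let p_n(j) = P(N_n = j), with p_0 = [1]. Condition on τ_1: p_n(0) = P(τ > n), and for j >= 1, p_n(j) = Σ_{k<=n} f(k)·p_{n−k}(j−1)
p_1 = [1]  (j = 0)
p_2 = [4/5, 1/5]  (j = 0..1)
p_3 = [3/5, 2/5]  (j = 0..1)
p_4 = [1/5, 19/25, 1/25]  (j = 0..2)
E[N_4] = Σ j·p_4(j) = 21/25;  E[N_4²] = Σ j²·p_4(j) = 23/25
Var[N_4] = 23/25 − (21/25)² = 134/625


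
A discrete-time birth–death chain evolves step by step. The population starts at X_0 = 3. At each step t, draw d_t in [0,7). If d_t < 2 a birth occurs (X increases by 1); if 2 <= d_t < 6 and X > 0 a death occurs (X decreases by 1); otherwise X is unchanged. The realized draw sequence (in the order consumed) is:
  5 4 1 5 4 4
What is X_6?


0

t=0: X=3, d=5 → death, X_1=2
t=1: X=2, d=4 → death, X_2=1
t=2: X=1, d=1 → birth, X_3=2
t=3: X=2, d=5 → death, X_4=1
t=4: X=1, d=4 → death, X_5=0
t=5: X=0, d=4 → hold, X_6=0


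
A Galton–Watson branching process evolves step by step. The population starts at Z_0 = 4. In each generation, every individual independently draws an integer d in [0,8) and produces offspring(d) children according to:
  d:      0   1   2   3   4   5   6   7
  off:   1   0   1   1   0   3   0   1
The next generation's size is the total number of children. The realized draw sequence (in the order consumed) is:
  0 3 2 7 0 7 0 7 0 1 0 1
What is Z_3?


gen 0: Z_0=4, draws=[0, 3, 2, 7], offspring=[1, 1, 1, 1], Z_1=4
gen 1: Z_1=4, draws=[0, 7, 0, 7], offspring=[1, 1, 1, 1], Z_2=4
gen 2: Z_2=4, draws=[0, 1, 0, 1], offspring=[1, 0, 1, 0], Z_3=2

2


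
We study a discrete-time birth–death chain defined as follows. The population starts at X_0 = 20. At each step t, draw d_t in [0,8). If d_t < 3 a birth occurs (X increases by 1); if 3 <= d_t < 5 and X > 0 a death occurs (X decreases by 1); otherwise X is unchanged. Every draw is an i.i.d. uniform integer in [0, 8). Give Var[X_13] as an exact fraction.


X can drop by at most 1 per step and X_0 = 20 > T = 13, so X_t >= 20 − t >= 7 > 0 for every t <= 13: the floor at 0 (the 'and X > 0' condition) never binds. Hence X_13 = X_0 + Σ_{t<13} Y_t with i.i.d. increments Y_t = y(d_t) ∈ {+1, −1, 0}.
Outcome values over d=0..7: [1, 1, 1, -1, -1, 0, 0, 0]
Σy = 1, Σy² = 5, M = 8
μ = 1/8 = 1/8,  σ² = 5/8 − (1/8)² = 39/64
Independent increments: Var[X_13] = 13·σ² = 13·(39/64) = 507/64

507/64


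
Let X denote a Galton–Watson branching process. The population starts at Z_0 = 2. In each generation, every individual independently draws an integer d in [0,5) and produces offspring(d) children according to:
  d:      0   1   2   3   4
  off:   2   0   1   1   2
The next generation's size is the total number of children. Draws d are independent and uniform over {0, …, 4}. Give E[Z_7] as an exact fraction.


Outcome values over d=0..4: [2, 0, 1, 1, 2]
Σy = 6, Σy² = 10, M = 5
μ = 6/5 = 6/5,  σ² = 10/5 − (6/5)² = 14/25
E[Z_0] = 2
E[Z_1] = 6/5·E[Z_0] = 12/5
E[Z_2] = 6/5·E[Z_1] = 72/25
E[Z_3] = 6/5·E[Z_2] = 432/125
E[Z_4] = 6/5·E[Z_3] = 2592/625
E[Z_5] = 6/5·E[Z_4] = 15552/3125
E[Z_6] = 6/5·E[Z_5] = 93312/15625
E[Z_7] = 6/5·E[Z_6] = 559872/78125

559872/78125


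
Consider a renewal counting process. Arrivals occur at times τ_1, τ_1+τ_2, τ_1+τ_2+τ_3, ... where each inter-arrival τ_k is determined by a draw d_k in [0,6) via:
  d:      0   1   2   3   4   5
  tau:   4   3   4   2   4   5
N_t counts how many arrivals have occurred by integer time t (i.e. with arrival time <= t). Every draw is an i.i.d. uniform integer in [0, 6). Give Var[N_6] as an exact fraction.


9887/46656

Inter-arrival values over d=0..5: [4, 3, 4, 2, 4, 5]
Each d has probability 1/6, so the pmf of τ is: f(2) = 1/6, f(3) = 1/6, f(4) = 1/2, f(5) = 1/6
Let p_n(j) = P(N_n = j), with p_0 = [1]. Condition on τ_1: p_n(0) = P(τ > n), and for j >= 1, p_n(j) = Σ_{k<=n} f(k)·p_{n−k}(j−1)
p_1 = [1]  (j = 0)
p_2 = [5/6, 1/6]  (j = 0..1)
p_3 = [2/3, 1/3]  (j = 0..1)
p_4 = [1/6, 29/36, 1/36]  (j = 0..2)
p_5 = [0, 11/12, 1/12]  (j = 0..2)
p_6 = [0, 13/18, 59/216, 1/216]  (j = 0..3)
E[N_6] = Σ j·p_6(j) = 277/216;  E[N_6²] = Σ j²·p_6(j) = 401/216
Var[N_6] = 401/216 − (277/216)² = 9887/46656


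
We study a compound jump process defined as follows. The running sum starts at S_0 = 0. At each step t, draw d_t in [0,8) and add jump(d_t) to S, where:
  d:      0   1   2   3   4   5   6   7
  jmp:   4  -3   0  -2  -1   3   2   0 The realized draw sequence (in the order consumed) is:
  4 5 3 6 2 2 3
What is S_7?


0

t=0: S=0, d=4, jump=-1, S_1=-1
t=1: S=-1, d=5, jump=3, S_2=2
t=2: S=2, d=3, jump=-2, S_3=0
t=3: S=0, d=6, jump=2, S_4=2
t=4: S=2, d=2, jump=0, S_5=2
t=5: S=2, d=2, jump=0, S_6=2
t=6: S=2, d=3, jump=-2, S_7=0


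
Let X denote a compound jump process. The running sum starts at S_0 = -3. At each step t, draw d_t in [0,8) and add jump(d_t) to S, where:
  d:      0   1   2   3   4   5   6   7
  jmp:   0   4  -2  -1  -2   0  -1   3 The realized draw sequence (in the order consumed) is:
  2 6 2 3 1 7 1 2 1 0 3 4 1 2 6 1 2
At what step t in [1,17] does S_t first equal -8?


3

t=0: S=-3, d=2, jump=-2, S_1=-5
t=1: S=-5, d=6, jump=-1, S_2=-6
t=2: S=-6, d=2, jump=-2, S_3=-8
t=3: S=-8, d=3, jump=-1, S_4=-9
t=4: S=-9, d=1, jump=4, S_5=-5
t=5: S=-5, d=7, jump=3, S_6=-2
t=6: S=-2, d=1, jump=4, S_7=2
t=7: S=2, d=2, jump=-2, S_8=0
t=8: S=0, d=1, jump=4, S_9=4
t=9: S=4, d=0, jump=0, S_10=4
t=10: S=4, d=3, jump=-1, S_11=3
t=11: S=3, d=4, jump=-2, S_12=1
t=12: S=1, d=1, jump=4, S_13=5
t=13: S=5, d=2, jump=-2, S_14=3
t=14: S=3, d=6, jump=-1, S_15=2
t=15: S=2, d=1, jump=4, S_16=6
t=16: S=6, d=2, jump=-2, S_17=4


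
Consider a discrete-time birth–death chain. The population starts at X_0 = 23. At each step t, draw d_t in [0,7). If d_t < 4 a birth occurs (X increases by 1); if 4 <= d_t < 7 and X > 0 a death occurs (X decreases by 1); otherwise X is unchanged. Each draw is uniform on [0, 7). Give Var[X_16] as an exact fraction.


768/49

X can drop by at most 1 per step and X_0 = 23 > T = 16, so X_t >= 23 − t >= 7 > 0 for every t <= 16: the floor at 0 (the 'and X > 0' condition) never binds. Hence X_16 = X_0 + Σ_{t<16} Y_t with i.i.d. increments Y_t = y(d_t) ∈ {+1, −1, 0}.
Outcome values over d=0..6: [1, 1, 1, 1, -1, -1, -1]
Σy = 1, Σy² = 7, M = 7
μ = 1/7 = 1/7,  σ² = 7/7 − (1/7)² = 48/49
Independent increments: Var[X_16] = 16·σ² = 16·(48/49) = 768/49


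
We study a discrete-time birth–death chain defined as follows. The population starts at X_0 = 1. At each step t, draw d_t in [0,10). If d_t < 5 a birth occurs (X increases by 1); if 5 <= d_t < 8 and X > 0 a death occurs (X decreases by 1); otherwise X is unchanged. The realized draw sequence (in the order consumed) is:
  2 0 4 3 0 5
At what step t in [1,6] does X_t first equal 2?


1

t=0: X=1, d=2 → birth, X_1=2
t=1: X=2, d=0 → birth, X_2=3
t=2: X=3, d=4 → birth, X_3=4
t=3: X=4, d=3 → birth, X_4=5
t=4: X=5, d=0 → birth, X_5=6
t=5: X=6, d=5 → death, X_6=5


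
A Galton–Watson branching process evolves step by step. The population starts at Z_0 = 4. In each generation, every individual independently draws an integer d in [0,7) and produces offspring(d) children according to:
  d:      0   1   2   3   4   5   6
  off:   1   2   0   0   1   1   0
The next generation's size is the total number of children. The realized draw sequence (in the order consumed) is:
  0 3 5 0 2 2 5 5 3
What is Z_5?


gen 0: Z_0=4, draws=[0, 3, 5, 0], offspring=[1, 0, 1, 1], Z_1=3
gen 1: Z_1=3, draws=[2, 2, 5], offspring=[0, 0, 1], Z_2=1
gen 2: Z_2=1, draws=[5], offspring=[1], Z_3=1
gen 3: Z_3=1, draws=[3], offspring=[0], Z_4=0
gen 4: Z_4=0, draws=[], offspring=[], Z_5=0

0


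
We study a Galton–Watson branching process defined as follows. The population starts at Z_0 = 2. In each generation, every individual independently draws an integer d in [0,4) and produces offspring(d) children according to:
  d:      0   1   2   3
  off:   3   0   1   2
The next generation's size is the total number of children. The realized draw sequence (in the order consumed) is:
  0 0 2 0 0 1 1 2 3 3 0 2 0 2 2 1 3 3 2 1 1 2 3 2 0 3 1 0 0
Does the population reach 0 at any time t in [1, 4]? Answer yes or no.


no

gen 0: Z_0=2, draws=[0, 0], offspring=[3, 3], Z_1=6
gen 1: Z_1=6, draws=[2, 0, 0, 1, 1, 2], offspring=[1, 3, 3, 0, 0, 1], Z_2=8
gen 2: Z_2=8, draws=[3, 3, 0, 2, 0, 2, 2, 1], offspring=[2, 2, 3, 1, 3, 1, 1, 0], Z_3=13
gen 3: Z_3=13, draws=[3, 3, 2, 1, 1, 2, 3, 2, 0, 3, 1, 0, 0], offspring=[2, 2, 1, 0, 0, 1, 2, 1, 3, 2, 0, 3, 3], Z_4=20


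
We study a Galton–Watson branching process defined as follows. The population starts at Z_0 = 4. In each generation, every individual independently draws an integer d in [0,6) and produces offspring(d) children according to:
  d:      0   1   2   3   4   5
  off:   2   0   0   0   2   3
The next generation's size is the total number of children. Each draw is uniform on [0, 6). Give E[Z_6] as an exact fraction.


Outcome values over d=0..5: [2, 0, 0, 0, 2, 3]
Σy = 7, Σy² = 17, M = 6
μ = 7/6 = 7/6,  σ² = 17/6 − (7/6)² = 53/36
E[Z_0] = 4
E[Z_1] = 7/6·E[Z_0] = 14/3
E[Z_2] = 7/6·E[Z_1] = 49/9
E[Z_3] = 7/6·E[Z_2] = 343/54
E[Z_4] = 7/6·E[Z_3] = 2401/324
E[Z_5] = 7/6·E[Z_4] = 16807/1944
E[Z_6] = 7/6·E[Z_5] = 117649/11664

117649/11664


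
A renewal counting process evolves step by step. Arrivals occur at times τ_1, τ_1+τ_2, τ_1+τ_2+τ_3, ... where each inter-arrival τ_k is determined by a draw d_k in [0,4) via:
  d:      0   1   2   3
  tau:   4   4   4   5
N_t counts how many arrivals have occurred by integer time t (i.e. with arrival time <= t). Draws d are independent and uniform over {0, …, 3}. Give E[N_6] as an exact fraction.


1

Inter-arrival values over d=0..3: [4, 4, 4, 5]
Each d has probability 1/4, so the pmf of τ is: f(4) = 3/4, f(5) = 1/4
Renewal equation for m(n) = E[N_n]: condition on τ_1 = k (if k <= n, one arrival plus a fresh copy on the remaining n−k steps): m(n) = F(n) + Σ_{k<=n} f(k)·m(n−k), where F(n) = P(τ <= n) and m(0) = 0
m(1) = F(1) = 0
m(2) = F(2) = 0
m(3) = F(3) = 0
m(4) = F(4) = 3/4
m(5) = F(5) = 1
m(6) = F(6) = 1
E[N_6] = m(6) = 1


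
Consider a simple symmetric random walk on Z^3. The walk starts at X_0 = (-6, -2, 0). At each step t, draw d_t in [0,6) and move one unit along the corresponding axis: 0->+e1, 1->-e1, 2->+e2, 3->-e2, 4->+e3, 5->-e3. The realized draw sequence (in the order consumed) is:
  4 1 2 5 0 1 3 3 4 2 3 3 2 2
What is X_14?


(-7, -2, 1)

t=0: X=(-6, -2, 0), d=4 → +e3, X_1=(-6, -2, 1)
t=1: X=(-6, -2, 1), d=1 → -e1, X_2=(-7, -2, 1)
t=2: X=(-7, -2, 1), d=2 → +e2, X_3=(-7, -1, 1)
t=3: X=(-7, -1, 1), d=5 → -e3, X_4=(-7, -1, 0)
t=4: X=(-7, -1, 0), d=0 → +e1, X_5=(-6, -1, 0)
t=5: X=(-6, -1, 0), d=1 → -e1, X_6=(-7, -1, 0)
t=6: X=(-7, -1, 0), d=3 → -e2, X_7=(-7, -2, 0)
t=7: X=(-7, -2, 0), d=3 → -e2, X_8=(-7, -3, 0)
t=8: X=(-7, -3, 0), d=4 → +e3, X_9=(-7, -3, 1)
t=9: X=(-7, -3, 1), d=2 → +e2, X_10=(-7, -2, 1)
t=10: X=(-7, -2, 1), d=3 → -e2, X_11=(-7, -3, 1)
t=11: X=(-7, -3, 1), d=3 → -e2, X_12=(-7, -4, 1)
t=12: X=(-7, -4, 1), d=2 → +e2, X_13=(-7, -3, 1)
t=13: X=(-7, -3, 1), d=2 → +e2, X_14=(-7, -2, 1)


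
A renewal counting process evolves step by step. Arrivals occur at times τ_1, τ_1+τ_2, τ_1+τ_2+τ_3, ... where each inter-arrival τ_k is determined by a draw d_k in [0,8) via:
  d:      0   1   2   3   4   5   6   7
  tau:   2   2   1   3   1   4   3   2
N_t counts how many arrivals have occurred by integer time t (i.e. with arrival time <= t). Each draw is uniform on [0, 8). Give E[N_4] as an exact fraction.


Inter-arrival values over d=0..7: [2, 2, 1, 3, 1, 4, 3, 2]
Each d has probability 1/8, so the pmf of τ is: f(1) = 1/4, f(2) = 3/8, f(3) = 1/4, f(4) = 1/8
Renewal equation for m(n) = E[N_n]: condition on τ_1 = k (if k <= n, one arrival plus a fresh copy on the remaining n−k steps): m(n) = F(n) + Σ_{k<=n} f(k)·m(n−k), where F(n) = P(τ <= n) and m(0) = 0
m(1) = F(1) = 1/4
m(2) = F(2) + f(1)·m(1) = 5/8 + 1/4·1/4 = 11/16
m(3) = F(3) + f(1)·m(2) + f(2)·m(1) = 7/8 + 1/4·11/16 + 3/8·1/4 = 73/64
m(4) = F(4) + f(1)·m(3) + f(2)·m(2) + f(3)·m(1) = 1 + 1/4·73/64 + 3/8·11/16 + 1/4·1/4 = 411/256
E[N_4] = m(4) = 411/256

411/256


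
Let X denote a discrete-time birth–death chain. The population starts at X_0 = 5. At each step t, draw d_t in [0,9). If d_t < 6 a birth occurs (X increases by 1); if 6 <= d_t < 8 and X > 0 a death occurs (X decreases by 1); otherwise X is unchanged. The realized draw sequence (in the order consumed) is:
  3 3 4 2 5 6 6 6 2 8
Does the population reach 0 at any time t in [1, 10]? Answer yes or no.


no

t=0: X=5, d=3 → birth, X_1=6
t=1: X=6, d=3 → birth, X_2=7
t=2: X=7, d=4 → birth, X_3=8
t=3: X=8, d=2 → birth, X_4=9
t=4: X=9, d=5 → birth, X_5=10
t=5: X=10, d=6 → death, X_6=9
t=6: X=9, d=6 → death, X_7=8
t=7: X=8, d=6 → death, X_8=7
t=8: X=7, d=2 → birth, X_9=8
t=9: X=8, d=8 → hold, X_10=8


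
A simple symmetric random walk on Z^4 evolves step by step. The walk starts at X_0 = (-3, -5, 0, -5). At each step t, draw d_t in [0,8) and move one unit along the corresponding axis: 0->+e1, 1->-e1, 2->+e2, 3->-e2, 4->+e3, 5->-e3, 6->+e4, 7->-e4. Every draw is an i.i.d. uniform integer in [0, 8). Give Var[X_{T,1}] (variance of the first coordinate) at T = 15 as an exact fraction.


Outcome values over d=0..7: [1, -1, 0, 0, 0, 0, 0, 0]
Σy = 0, Σy² = 2, M = 8
μ = 0/8 = 0,  σ² = 2/8 − (0)² = 1/4
Independent increments: Var[X_15] = 15·σ² = 15·(1/4) = 15/4

15/4


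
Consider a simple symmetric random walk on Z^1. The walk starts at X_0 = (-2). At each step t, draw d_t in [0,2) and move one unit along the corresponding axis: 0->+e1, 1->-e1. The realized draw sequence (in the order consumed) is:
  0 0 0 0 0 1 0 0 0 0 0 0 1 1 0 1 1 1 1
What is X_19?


t=0: X=(-2), d=0 → +e1, X_1=(-1)
t=1: X=(-1), d=0 → +e1, X_2=(0)
t=2: X=(0), d=0 → +e1, X_3=(1)
t=3: X=(1), d=0 → +e1, X_4=(2)
t=4: X=(2), d=0 → +e1, X_5=(3)
t=5: X=(3), d=1 → -e1, X_6=(2)
t=6: X=(2), d=0 → +e1, X_7=(3)
t=7: X=(3), d=0 → +e1, X_8=(4)
t=8: X=(4), d=0 → +e1, X_9=(5)
t=9: X=(5), d=0 → +e1, X_10=(6)
t=10: X=(6), d=0 → +e1, X_11=(7)
t=11: X=(7), d=0 → +e1, X_12=(8)
t=12: X=(8), d=1 → -e1, X_13=(7)
t=13: X=(7), d=1 → -e1, X_14=(6)
t=14: X=(6), d=0 → +e1, X_15=(7)
t=15: X=(7), d=1 → -e1, X_16=(6)
t=16: X=(6), d=1 → -e1, X_17=(5)
t=17: X=(5), d=1 → -e1, X_18=(4)
t=18: X=(4), d=1 → -e1, X_19=(3)

(3)


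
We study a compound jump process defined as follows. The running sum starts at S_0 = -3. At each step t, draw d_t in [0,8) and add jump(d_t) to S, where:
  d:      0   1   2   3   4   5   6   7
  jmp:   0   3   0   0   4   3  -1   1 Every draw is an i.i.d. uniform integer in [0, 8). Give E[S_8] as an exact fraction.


7

Outcome values over d=0..7: [0, 3, 0, 0, 4, 3, -1, 1]
Σy = 10, Σy² = 36, M = 8
μ = 10/8 = 5/4,  σ² = 36/8 − (5/4)² = 47/16
E[S_8] = -3 + 8·(5/4) = 7


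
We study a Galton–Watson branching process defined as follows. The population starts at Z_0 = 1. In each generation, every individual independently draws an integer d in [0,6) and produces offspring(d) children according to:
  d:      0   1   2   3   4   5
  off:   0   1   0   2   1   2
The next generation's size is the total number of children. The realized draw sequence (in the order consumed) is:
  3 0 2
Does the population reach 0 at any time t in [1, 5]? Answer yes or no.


yes

gen 0: Z_0=1, draws=[3], offspring=[2], Z_1=2
gen 1: Z_1=2, draws=[0, 2], offspring=[0, 0], Z_2=0
gen 2: Z_2=0, draws=[], offspring=[], Z_3=0
gen 3: Z_3=0, draws=[], offspring=[], Z_4=0
gen 4: Z_4=0, draws=[], offspring=[], Z_5=0


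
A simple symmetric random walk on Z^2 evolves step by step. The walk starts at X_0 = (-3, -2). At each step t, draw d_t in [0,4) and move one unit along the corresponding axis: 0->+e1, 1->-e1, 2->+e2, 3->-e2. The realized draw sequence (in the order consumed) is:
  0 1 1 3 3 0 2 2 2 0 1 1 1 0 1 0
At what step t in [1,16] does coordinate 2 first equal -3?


4

t=0: X=(-3, -2), d=0 → +e1, X_1=(-2, -2)
t=1: X=(-2, -2), d=1 → -e1, X_2=(-3, -2)
t=2: X=(-3, -2), d=1 → -e1, X_3=(-4, -2)
t=3: X=(-4, -2), d=3 → -e2, X_4=(-4, -3)
t=4: X=(-4, -3), d=3 → -e2, X_5=(-4, -4)
t=5: X=(-4, -4), d=0 → +e1, X_6=(-3, -4)
t=6: X=(-3, -4), d=2 → +e2, X_7=(-3, -3)
t=7: X=(-3, -3), d=2 → +e2, X_8=(-3, -2)
t=8: X=(-3, -2), d=2 → +e2, X_9=(-3, -1)
t=9: X=(-3, -1), d=0 → +e1, X_10=(-2, -1)
t=10: X=(-2, -1), d=1 → -e1, X_11=(-3, -1)
t=11: X=(-3, -1), d=1 → -e1, X_12=(-4, -1)
t=12: X=(-4, -1), d=1 → -e1, X_13=(-5, -1)
t=13: X=(-5, -1), d=0 → +e1, X_14=(-4, -1)
t=14: X=(-4, -1), d=1 → -e1, X_15=(-5, -1)
t=15: X=(-5, -1), d=0 → +e1, X_16=(-4, -1)


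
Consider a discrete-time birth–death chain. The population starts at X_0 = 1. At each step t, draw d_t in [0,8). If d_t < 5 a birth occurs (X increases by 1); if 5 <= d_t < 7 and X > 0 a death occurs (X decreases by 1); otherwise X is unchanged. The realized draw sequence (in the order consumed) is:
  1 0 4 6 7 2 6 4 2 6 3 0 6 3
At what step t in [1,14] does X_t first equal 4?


3

t=0: X=1, d=1 → birth, X_1=2
t=1: X=2, d=0 → birth, X_2=3
t=2: X=3, d=4 → birth, X_3=4
t=3: X=4, d=6 → death, X_4=3
t=4: X=3, d=7 → hold, X_5=3
t=5: X=3, d=2 → birth, X_6=4
t=6: X=4, d=6 → death, X_7=3
t=7: X=3, d=4 → birth, X_8=4
t=8: X=4, d=2 → birth, X_9=5
t=9: X=5, d=6 → death, X_10=4
t=10: X=4, d=3 → birth, X_11=5
t=11: X=5, d=0 → birth, X_12=6
t=12: X=6, d=6 → death, X_13=5
t=13: X=5, d=3 → birth, X_14=6


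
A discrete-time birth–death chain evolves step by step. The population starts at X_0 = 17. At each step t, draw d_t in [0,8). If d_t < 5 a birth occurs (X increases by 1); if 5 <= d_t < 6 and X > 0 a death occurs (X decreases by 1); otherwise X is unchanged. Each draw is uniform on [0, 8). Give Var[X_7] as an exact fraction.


7/2

X can drop by at most 1 per step and X_0 = 17 > T = 7, so X_t >= 17 − t >= 10 > 0 for every t <= 7: the floor at 0 (the 'and X > 0' condition) never binds. Hence X_7 = X_0 + Σ_{t<7} Y_t with i.i.d. increments Y_t = y(d_t) ∈ {+1, −1, 0}.
Outcome values over d=0..7: [1, 1, 1, 1, 1, -1, 0, 0]
Σy = 4, Σy² = 6, M = 8
μ = 4/8 = 1/2,  σ² = 6/8 − (1/2)² = 1/2
Independent increments: Var[X_7] = 7·σ² = 7·(1/2) = 7/2


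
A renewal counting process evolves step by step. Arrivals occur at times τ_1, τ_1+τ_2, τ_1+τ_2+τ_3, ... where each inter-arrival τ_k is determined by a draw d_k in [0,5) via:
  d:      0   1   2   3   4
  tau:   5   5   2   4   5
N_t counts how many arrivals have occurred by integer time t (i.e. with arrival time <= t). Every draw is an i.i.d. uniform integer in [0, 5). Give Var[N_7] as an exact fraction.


Inter-arrival values over d=0..4: [5, 5, 2, 4, 5]
Each d has probability 1/5, so the pmf of τ is: f(2) = 1/5, f(4) = 1/5, f(5) = 3/5
Let p_n(j) = P(N_n = j), with p_0 = [1]. Condition on τ_1: p_n(0) = P(τ > n), and for j >= 1, p_n(j) = Σ_{k<=n} f(k)·p_{n−k}(j−1)
p_1 = [1]  (j = 0)
p_2 = [4/5, 1/5]  (j = 0..1)
p_3 = [4/5, 1/5]  (j = 0..1)
p_4 = [3/5, 9/25, 1/25]  (j = 0..2)
p_5 = [0, 24/25, 1/25]  (j = 0..2)
p_6 = [0, 22/25, 14/125, 1/125]  (j = 0..3)
p_7 = [0, 16/25, 44/125, 1/125]  (j = 0..3)
E[N_7] = Σ j·p_7(j) = 171/125;  E[N_7²] = Σ j²·p_7(j) = 53/25
Var[N_7] = 53/25 − (171/125)² = 3884/15625

3884/15625


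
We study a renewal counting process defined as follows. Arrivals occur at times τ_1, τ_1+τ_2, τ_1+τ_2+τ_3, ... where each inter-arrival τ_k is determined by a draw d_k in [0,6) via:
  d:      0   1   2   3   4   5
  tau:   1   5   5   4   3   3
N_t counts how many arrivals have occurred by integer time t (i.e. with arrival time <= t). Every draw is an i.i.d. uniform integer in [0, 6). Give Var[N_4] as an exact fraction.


Inter-arrival values over d=0..5: [1, 5, 5, 4, 3, 3]
Each d has probability 1/6, so the pmf of τ is: f(1) = 1/6, f(3) = 1/3, f(4) = 1/6, f(5) = 1/3
Let p_n(j) = P(N_n = j), with p_0 = [1]. Condition on τ_1: p_n(0) = P(τ > n), and for j >= 1, p_n(j) = Σ_{k<=n} f(k)·p_{n−k}(j−1)
p_1 = [5/6, 1/6]  (j = 0..1)
p_2 = [5/6, 5/36, 1/36]  (j = 0..2)
p_3 = [1/2, 17/36, 5/216, 1/216]  (j = 0..3)
p_4 = [1/3, 19/36, 29/216, 5/1296, 1/1296]  (j = 0..4)
E[N_4] = Σ j·p_4(j) = 1051/1296;  E[N_4²] = Σ j²·p_4(j) = 1441/1296
Var[N_4] = 1441/1296 − (1051/1296)² = 762935/1679616

762935/1679616


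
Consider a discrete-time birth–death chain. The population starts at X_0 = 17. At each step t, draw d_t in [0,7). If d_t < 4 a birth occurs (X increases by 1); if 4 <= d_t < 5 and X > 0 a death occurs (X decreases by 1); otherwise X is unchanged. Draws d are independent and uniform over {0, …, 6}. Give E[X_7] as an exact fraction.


X can drop by at most 1 per step and X_0 = 17 > T = 7, so X_t >= 17 − t >= 10 > 0 for every t <= 7: the floor at 0 (the 'and X > 0' condition) never binds. Hence X_7 = X_0 + Σ_{t<7} Y_t with i.i.d. increments Y_t = y(d_t) ∈ {+1, −1, 0}.
Outcome values over d=0..6: [1, 1, 1, 1, -1, 0, 0]
Σy = 3, Σy² = 5, M = 7
μ = 3/7 = 3/7,  σ² = 5/7 − (3/7)² = 26/49
E[X_7] = 17 + 7·(3/7) = 20

20


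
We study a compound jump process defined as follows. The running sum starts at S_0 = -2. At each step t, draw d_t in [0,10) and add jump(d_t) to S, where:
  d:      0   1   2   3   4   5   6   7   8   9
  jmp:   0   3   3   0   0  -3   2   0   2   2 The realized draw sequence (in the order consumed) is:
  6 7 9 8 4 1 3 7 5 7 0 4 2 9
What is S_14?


9

t=0: S=-2, d=6, jump=2, S_1=0
t=1: S=0, d=7, jump=0, S_2=0
t=2: S=0, d=9, jump=2, S_3=2
t=3: S=2, d=8, jump=2, S_4=4
t=4: S=4, d=4, jump=0, S_5=4
t=5: S=4, d=1, jump=3, S_6=7
t=6: S=7, d=3, jump=0, S_7=7
t=7: S=7, d=7, jump=0, S_8=7
t=8: S=7, d=5, jump=-3, S_9=4
t=9: S=4, d=7, jump=0, S_10=4
t=10: S=4, d=0, jump=0, S_11=4
t=11: S=4, d=4, jump=0, S_12=4
t=12: S=4, d=2, jump=3, S_13=7
t=13: S=7, d=9, jump=2, S_14=9


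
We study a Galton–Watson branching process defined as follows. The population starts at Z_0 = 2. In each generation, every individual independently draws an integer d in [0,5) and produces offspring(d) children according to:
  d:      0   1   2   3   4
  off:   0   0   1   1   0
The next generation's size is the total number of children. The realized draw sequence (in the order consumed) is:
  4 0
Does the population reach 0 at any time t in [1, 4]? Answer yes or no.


gen 0: Z_0=2, draws=[4, 0], offspring=[0, 0], Z_1=0
gen 1: Z_1=0, draws=[], offspring=[], Z_2=0
gen 2: Z_2=0, draws=[], offspring=[], Z_3=0
gen 3: Z_3=0, draws=[], offspring=[], Z_4=0

yes


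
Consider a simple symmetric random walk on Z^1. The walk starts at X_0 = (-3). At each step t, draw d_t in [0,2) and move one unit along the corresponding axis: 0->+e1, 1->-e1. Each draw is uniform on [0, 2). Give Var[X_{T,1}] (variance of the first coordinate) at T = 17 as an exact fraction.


17

Outcome values over d=0..1: [1, -1]
Σy = 0, Σy² = 2, M = 2
μ = 0/2 = 0,  σ² = 2/2 − (0)² = 1
Independent increments: Var[X_17] = 17·σ² = 17·(1) = 17


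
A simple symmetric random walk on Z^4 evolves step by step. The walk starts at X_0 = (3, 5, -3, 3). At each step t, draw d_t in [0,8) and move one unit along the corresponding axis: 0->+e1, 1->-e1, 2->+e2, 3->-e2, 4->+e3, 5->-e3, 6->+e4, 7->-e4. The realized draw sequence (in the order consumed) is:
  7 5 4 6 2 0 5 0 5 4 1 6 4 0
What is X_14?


t=0: X=(3, 5, -3, 3), d=7 → -e4, X_1=(3, 5, -3, 2)
t=1: X=(3, 5, -3, 2), d=5 → -e3, X_2=(3, 5, -4, 2)
t=2: X=(3, 5, -4, 2), d=4 → +e3, X_3=(3, 5, -3, 2)
t=3: X=(3, 5, -3, 2), d=6 → +e4, X_4=(3, 5, -3, 3)
t=4: X=(3, 5, -3, 3), d=2 → +e2, X_5=(3, 6, -3, 3)
t=5: X=(3, 6, -3, 3), d=0 → +e1, X_6=(4, 6, -3, 3)
t=6: X=(4, 6, -3, 3), d=5 → -e3, X_7=(4, 6, -4, 3)
t=7: X=(4, 6, -4, 3), d=0 → +e1, X_8=(5, 6, -4, 3)
t=8: X=(5, 6, -4, 3), d=5 → -e3, X_9=(5, 6, -5, 3)
t=9: X=(5, 6, -5, 3), d=4 → +e3, X_10=(5, 6, -4, 3)
t=10: X=(5, 6, -4, 3), d=1 → -e1, X_11=(4, 6, -4, 3)
t=11: X=(4, 6, -4, 3), d=6 → +e4, X_12=(4, 6, -4, 4)
t=12: X=(4, 6, -4, 4), d=4 → +e3, X_13=(4, 6, -3, 4)
t=13: X=(4, 6, -3, 4), d=0 → +e1, X_14=(5, 6, -3, 4)

(5, 6, -3, 4)


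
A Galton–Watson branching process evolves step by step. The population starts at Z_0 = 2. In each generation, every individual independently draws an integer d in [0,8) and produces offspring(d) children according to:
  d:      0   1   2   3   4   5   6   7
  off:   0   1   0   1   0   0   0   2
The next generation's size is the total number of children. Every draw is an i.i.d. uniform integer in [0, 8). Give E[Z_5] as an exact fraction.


1/16

Outcome values over d=0..7: [0, 1, 0, 1, 0, 0, 0, 2]
Σy = 4, Σy² = 6, M = 8
μ = 4/8 = 1/2,  σ² = 6/8 − (1/2)² = 1/2
E[Z_0] = 2
E[Z_1] = 1/2·E[Z_0] = 1
E[Z_2] = 1/2·E[Z_1] = 1/2
E[Z_3] = 1/2·E[Z_2] = 1/4
E[Z_4] = 1/2·E[Z_3] = 1/8
E[Z_5] = 1/2·E[Z_4] = 1/16


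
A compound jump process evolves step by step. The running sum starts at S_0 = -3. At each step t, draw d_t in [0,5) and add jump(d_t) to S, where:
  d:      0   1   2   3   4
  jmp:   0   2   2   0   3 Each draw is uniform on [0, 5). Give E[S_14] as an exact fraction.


Outcome values over d=0..4: [0, 2, 2, 0, 3]
Σy = 7, Σy² = 17, M = 5
μ = 7/5 = 7/5,  σ² = 17/5 − (7/5)² = 36/25
E[S_14] = -3 + 14·(7/5) = 83/5

83/5


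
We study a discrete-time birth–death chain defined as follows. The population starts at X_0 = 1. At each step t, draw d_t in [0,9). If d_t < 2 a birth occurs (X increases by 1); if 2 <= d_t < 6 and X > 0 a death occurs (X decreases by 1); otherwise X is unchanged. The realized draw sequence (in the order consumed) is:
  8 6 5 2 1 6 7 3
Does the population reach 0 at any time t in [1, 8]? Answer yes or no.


yes

t=0: X=1, d=8 → hold, X_1=1
t=1: X=1, d=6 → hold, X_2=1
t=2: X=1, d=5 → death, X_3=0
t=3: X=0, d=2 → hold, X_4=0
t=4: X=0, d=1 → birth, X_5=1
t=5: X=1, d=6 → hold, X_6=1
t=6: X=1, d=7 → hold, X_7=1
t=7: X=1, d=3 → death, X_8=0


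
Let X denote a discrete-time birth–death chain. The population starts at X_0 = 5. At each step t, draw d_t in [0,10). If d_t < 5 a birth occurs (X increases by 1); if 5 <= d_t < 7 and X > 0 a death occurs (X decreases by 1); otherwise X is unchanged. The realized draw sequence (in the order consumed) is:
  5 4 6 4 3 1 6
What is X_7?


6

t=0: X=5, d=5 → death, X_1=4
t=1: X=4, d=4 → birth, X_2=5
t=2: X=5, d=6 → death, X_3=4
t=3: X=4, d=4 → birth, X_4=5
t=4: X=5, d=3 → birth, X_5=6
t=5: X=6, d=1 → birth, X_6=7
t=6: X=7, d=6 → death, X_7=6


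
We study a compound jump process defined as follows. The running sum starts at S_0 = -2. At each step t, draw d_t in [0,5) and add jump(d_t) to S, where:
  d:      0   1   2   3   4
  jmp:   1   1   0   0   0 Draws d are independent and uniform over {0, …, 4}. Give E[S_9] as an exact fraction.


8/5

Outcome values over d=0..4: [1, 1, 0, 0, 0]
Σy = 2, Σy² = 2, M = 5
μ = 2/5 = 2/5,  σ² = 2/5 − (2/5)² = 6/25
E[S_9] = -2 + 9·(2/5) = 8/5


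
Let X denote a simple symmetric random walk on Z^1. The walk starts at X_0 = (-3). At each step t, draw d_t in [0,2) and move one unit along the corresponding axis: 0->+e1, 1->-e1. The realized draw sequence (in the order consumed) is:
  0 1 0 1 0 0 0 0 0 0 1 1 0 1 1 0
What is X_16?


t=0: X=(-3), d=0 → +e1, X_1=(-2)
t=1: X=(-2), d=1 → -e1, X_2=(-3)
t=2: X=(-3), d=0 → +e1, X_3=(-2)
t=3: X=(-2), d=1 → -e1, X_4=(-3)
t=4: X=(-3), d=0 → +e1, X_5=(-2)
t=5: X=(-2), d=0 → +e1, X_6=(-1)
t=6: X=(-1), d=0 → +e1, X_7=(0)
t=7: X=(0), d=0 → +e1, X_8=(1)
t=8: X=(1), d=0 → +e1, X_9=(2)
t=9: X=(2), d=0 → +e1, X_10=(3)
t=10: X=(3), d=1 → -e1, X_11=(2)
t=11: X=(2), d=1 → -e1, X_12=(1)
t=12: X=(1), d=0 → +e1, X_13=(2)
t=13: X=(2), d=1 → -e1, X_14=(1)
t=14: X=(1), d=1 → -e1, X_15=(0)
t=15: X=(0), d=0 → +e1, X_16=(1)

(1)


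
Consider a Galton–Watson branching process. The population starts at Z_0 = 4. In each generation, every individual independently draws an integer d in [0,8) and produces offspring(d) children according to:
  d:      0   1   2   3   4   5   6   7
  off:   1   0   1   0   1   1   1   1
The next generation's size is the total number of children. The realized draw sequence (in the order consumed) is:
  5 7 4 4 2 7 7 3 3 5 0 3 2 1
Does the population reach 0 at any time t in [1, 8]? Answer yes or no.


yes

gen 0: Z_0=4, draws=[5, 7, 4, 4], offspring=[1, 1, 1, 1], Z_1=4
gen 1: Z_1=4, draws=[2, 7, 7, 3], offspring=[1, 1, 1, 0], Z_2=3
gen 2: Z_2=3, draws=[3, 5, 0], offspring=[0, 1, 1], Z_3=2
gen 3: Z_3=2, draws=[3, 2], offspring=[0, 1], Z_4=1
gen 4: Z_4=1, draws=[1], offspring=[0], Z_5=0
gen 5: Z_5=0, draws=[], offspring=[], Z_6=0
gen 6: Z_6=0, draws=[], offspring=[], Z_7=0
gen 7: Z_7=0, draws=[], offspring=[], Z_8=0


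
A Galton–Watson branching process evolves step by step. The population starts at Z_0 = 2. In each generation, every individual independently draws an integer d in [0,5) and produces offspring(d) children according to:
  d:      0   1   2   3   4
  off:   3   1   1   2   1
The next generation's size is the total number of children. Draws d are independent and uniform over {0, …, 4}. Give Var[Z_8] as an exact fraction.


Outcome values over d=0..4: [3, 1, 1, 2, 1]
Σy = 8, Σy² = 16, M = 5
μ = 8/5 = 8/5,  σ² = 16/5 − (8/5)² = 16/25
V_0 = 0, E_0 = 2
V_1 = 16/25·E_0 + (8/5)²·V_0 = 32/25;  E_1 = 16/5
V_2 = 16/25·E_1 + (8/5)²·V_1 = 3328/625;  E_2 = 128/25
V_3 = 16/25·E_2 + (8/5)²·V_2 = 264192/15625;  E_3 = 1024/125
V_4 = 16/25·E_3 + (8/5)²·V_3 = 18956288/390625;  E_4 = 8192/625
V_5 = 16/25·E_4 + (8/5)²·V_4 = 1295122432/9765625;  E_5 = 65536/3125
V_6 = 16/25·E_5 + (8/5)²·V_5 = 86164635648/244140625;  E_6 = 524288/15625
V_7 = 16/25·E_6 + (8/5)²·V_6 = 5645608681472/6103515625;  E_7 = 4194304/78125
V_8 = 16/25·E_7 + (8/5)²·V_7 = 366561835614208/152587890625;  E_8 = 33554432/390625

366561835614208/152587890625


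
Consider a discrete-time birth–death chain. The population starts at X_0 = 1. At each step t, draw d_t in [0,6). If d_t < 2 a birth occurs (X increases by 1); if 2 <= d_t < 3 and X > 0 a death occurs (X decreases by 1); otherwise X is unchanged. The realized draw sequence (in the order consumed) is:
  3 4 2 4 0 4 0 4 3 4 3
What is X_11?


t=0: X=1, d=3 → hold, X_1=1
t=1: X=1, d=4 → hold, X_2=1
t=2: X=1, d=2 → death, X_3=0
t=3: X=0, d=4 → hold, X_4=0
t=4: X=0, d=0 → birth, X_5=1
t=5: X=1, d=4 → hold, X_6=1
t=6: X=1, d=0 → birth, X_7=2
t=7: X=2, d=4 → hold, X_8=2
t=8: X=2, d=3 → hold, X_9=2
t=9: X=2, d=4 → hold, X_10=2
t=10: X=2, d=3 → hold, X_11=2

2


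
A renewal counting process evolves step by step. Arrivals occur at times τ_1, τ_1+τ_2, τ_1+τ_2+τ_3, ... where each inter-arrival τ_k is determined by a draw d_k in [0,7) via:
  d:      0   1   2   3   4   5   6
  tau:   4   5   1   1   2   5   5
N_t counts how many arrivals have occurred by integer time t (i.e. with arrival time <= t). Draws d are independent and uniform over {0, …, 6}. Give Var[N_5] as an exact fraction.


133957094/282475249

Inter-arrival values over d=0..6: [4, 5, 1, 1, 2, 5, 5]
Each d has probability 1/7, so the pmf of τ is: f(1) = 2/7, f(2) = 1/7, f(4) = 1/7, f(5) = 3/7
Let p_n(j) = P(N_n = j), with p_0 = [1]. Condition on τ_1: p_n(0) = P(τ > n), and for j >= 1, p_n(j) = Σ_{k<=n} f(k)·p_{n−k}(j−1)
p_1 = [5/7, 2/7]  (j = 0..1)
p_2 = [4/7, 17/49, 4/49]  (j = 0..2)
p_3 = [4/7, 13/49, 48/343, 8/343]  (j = 0..3)
p_4 = [3/7, 19/49, 43/343, 124/2401, 16/2401]  (j = 0..4)
p_5 = [0, 36/49, 65/343, 134/2401, 304/16807, 32/16807]  (j = 0..5)
E[N_5] = Σ j·p_5(j) = 22908/16807;  E[N_5²] = Σ j²·p_5(j) = 39194/16807
Var[N_5] = 39194/16807 − (22908/16807)² = 133957094/282475249


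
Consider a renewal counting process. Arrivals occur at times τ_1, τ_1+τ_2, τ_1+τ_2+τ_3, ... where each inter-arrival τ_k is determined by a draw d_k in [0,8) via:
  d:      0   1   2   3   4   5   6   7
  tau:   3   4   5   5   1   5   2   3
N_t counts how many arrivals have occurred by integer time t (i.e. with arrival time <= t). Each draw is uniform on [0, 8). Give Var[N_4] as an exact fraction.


7820223/16777216

Inter-arrival values over d=0..7: [3, 4, 5, 5, 1, 5, 2, 3]
Each d has probability 1/8, so the pmf of τ is: f(1) = 1/8, f(2) = 1/8, f(3) = 1/4, f(4) = 1/8, f(5) = 3/8
Let p_n(j) = P(N_n = j), with p_0 = [1]. Condition on τ_1: p_n(0) = P(τ > n), and for j >= 1, p_n(j) = Σ_{k<=n} f(k)·p_{n−k}(j−1)
p_1 = [7/8, 1/8]  (j = 0..1)
p_2 = [3/4, 15/64, 1/64]  (j = 0..2)
p_3 = [1/2, 29/64, 23/512, 1/512]  (j = 0..3)
p_4 = [3/8, 1/2, 15/128, 31/4096, 1/4096]  (j = 0..4)
E[N_4] = Σ j·p_4(j) = 3105/4096;  E[N_4²] = Σ j²·p_4(j) = 4263/4096
Var[N_4] = 4263/4096 − (3105/4096)² = 7820223/16777216


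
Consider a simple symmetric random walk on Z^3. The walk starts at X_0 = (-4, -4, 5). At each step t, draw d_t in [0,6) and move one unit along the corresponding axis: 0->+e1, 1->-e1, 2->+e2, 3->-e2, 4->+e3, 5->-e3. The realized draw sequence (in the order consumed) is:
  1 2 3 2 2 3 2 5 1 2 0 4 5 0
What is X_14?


t=0: X=(-4, -4, 5), d=1 → -e1, X_1=(-5, -4, 5)
t=1: X=(-5, -4, 5), d=2 → +e2, X_2=(-5, -3, 5)
t=2: X=(-5, -3, 5), d=3 → -e2, X_3=(-5, -4, 5)
t=3: X=(-5, -4, 5), d=2 → +e2, X_4=(-5, -3, 5)
t=4: X=(-5, -3, 5), d=2 → +e2, X_5=(-5, -2, 5)
t=5: X=(-5, -2, 5), d=3 → -e2, X_6=(-5, -3, 5)
t=6: X=(-5, -3, 5), d=2 → +e2, X_7=(-5, -2, 5)
t=7: X=(-5, -2, 5), d=5 → -e3, X_8=(-5, -2, 4)
t=8: X=(-5, -2, 4), d=1 → -e1, X_9=(-6, -2, 4)
t=9: X=(-6, -2, 4), d=2 → +e2, X_10=(-6, -1, 4)
t=10: X=(-6, -1, 4), d=0 → +e1, X_11=(-5, -1, 4)
t=11: X=(-5, -1, 4), d=4 → +e3, X_12=(-5, -1, 5)
t=12: X=(-5, -1, 5), d=5 → -e3, X_13=(-5, -1, 4)
t=13: X=(-5, -1, 4), d=0 → +e1, X_14=(-4, -1, 4)

(-4, -1, 4)


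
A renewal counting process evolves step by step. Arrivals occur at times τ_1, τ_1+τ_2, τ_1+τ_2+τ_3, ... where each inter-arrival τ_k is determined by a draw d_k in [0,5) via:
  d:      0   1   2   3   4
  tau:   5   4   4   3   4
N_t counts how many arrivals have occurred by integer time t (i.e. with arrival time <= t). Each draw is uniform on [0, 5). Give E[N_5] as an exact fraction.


Inter-arrival values over d=0..4: [5, 4, 4, 3, 4]
Each d has probability 1/5, so the pmf of τ is: f(3) = 1/5, f(4) = 3/5, f(5) = 1/5
Renewal equation for m(n) = E[N_n]: condition on τ_1 = k (if k <= n, one arrival plus a fresh copy on the remaining n−k steps): m(n) = F(n) + Σ_{k<=n} f(k)·m(n−k), where F(n) = P(τ <= n) and m(0) = 0
m(1) = F(1) = 0
m(2) = F(2) = 0
m(3) = F(3) = 1/5
m(4) = F(4) = 4/5
m(5) = F(5) = 1
E[N_5] = m(5) = 1

1
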